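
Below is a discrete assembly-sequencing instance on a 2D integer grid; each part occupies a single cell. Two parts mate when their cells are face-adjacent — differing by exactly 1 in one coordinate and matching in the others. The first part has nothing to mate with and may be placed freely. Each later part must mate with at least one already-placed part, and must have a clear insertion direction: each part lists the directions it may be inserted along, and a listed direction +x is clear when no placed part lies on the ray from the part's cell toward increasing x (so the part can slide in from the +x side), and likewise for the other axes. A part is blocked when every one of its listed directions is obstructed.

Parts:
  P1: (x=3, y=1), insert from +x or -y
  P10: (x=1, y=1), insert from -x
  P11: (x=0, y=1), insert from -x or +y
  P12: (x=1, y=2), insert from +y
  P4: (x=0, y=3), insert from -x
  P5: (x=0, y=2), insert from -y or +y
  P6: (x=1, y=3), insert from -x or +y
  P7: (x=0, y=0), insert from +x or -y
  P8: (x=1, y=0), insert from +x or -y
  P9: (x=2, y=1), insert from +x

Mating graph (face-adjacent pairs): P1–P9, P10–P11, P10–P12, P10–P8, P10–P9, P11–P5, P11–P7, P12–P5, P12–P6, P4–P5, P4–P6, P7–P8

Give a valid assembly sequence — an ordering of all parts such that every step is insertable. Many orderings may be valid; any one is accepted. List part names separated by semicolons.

1. P4@(0, 3) [-x clear] — {P4}
2. P5@(0, 2) [-y clear] — {P4, P5}
3. P12@(1, 2) [+y clear] — {P12, P4, P5}
4. P6@(1, 3) [+y clear] — {P12, P4, P5, P6}
5. P10@(1, 1) [-x clear] — {P10, P12, P4, P5, P6}
6. P11@(0, 1) [-x clear] — {P10, P11, P12, P4, P5, P6}
7. P7@(0, 0) [+x clear] — {P10, P11, P12, P4, P5, P6, P7}
8. P8@(1, 0) [+x clear] — {P10, P11, P12, P4, P5, P6, P7, P8}
9. P9@(2, 1) [+x clear] — {P10, P11, P12, P4, P5, P6, P7, P8, P9}
10. P1@(3, 1) [+x clear] — {P1, P10, P11, P12, P4, P5, P6, P7, P8, P9}

P4; P5; P12; P6; P10; P11; P7; P8; P9; P1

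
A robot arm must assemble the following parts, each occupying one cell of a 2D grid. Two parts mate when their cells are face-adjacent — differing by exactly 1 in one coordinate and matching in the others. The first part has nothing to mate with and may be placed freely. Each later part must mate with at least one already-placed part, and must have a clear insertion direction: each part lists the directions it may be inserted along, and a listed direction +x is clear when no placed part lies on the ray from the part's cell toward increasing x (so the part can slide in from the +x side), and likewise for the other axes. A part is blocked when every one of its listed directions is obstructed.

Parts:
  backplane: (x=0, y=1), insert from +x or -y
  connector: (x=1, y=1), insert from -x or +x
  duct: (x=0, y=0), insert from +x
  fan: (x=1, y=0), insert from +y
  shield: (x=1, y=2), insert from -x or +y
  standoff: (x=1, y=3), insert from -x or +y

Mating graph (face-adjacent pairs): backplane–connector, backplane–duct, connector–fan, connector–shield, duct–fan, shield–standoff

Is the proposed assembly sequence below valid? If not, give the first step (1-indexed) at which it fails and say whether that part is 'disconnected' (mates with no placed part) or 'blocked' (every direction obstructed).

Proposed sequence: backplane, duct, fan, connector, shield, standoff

Valid

1. backplane@(0, 1) [+x clear] — {backplane}
2. duct@(0, 0) [+x clear] — {backplane, duct}
3. fan@(1, 0) [+y clear] — {backplane, duct, fan}
4. connector@(1, 1) [+x clear] — {backplane, connector, duct, fan}
5. shield@(1, 2) [-x clear] — {backplane, connector, duct, fan, shield}
6. standoff@(1, 3) [-x clear] — {backplane, connector, duct, fan, shield, standoff}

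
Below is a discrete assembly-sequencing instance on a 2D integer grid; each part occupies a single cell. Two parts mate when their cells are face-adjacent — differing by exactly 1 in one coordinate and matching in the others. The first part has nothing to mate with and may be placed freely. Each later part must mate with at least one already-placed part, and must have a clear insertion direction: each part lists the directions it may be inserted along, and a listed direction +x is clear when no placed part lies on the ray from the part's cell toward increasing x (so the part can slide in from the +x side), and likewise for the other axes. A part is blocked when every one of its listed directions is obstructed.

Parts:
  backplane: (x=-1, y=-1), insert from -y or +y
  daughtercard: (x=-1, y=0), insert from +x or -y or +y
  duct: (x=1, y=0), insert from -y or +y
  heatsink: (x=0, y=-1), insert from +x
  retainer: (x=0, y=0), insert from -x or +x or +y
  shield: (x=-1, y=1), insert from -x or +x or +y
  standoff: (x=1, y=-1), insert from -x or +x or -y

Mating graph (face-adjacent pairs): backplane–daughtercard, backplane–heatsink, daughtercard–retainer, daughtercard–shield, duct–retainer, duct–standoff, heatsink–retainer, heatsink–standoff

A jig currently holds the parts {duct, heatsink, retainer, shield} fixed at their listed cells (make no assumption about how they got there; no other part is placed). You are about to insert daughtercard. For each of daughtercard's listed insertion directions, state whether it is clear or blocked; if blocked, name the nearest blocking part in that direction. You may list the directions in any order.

+x: blocked by retainer; +y: blocked by shield; -y: clear

+x: nearest on ray is retainer@(0, 0) ⇒ blocked
-y: ray from daughtercard(-1, 0) has no placed part ⇒ clear
+y: nearest on ray is shield@(-1, 1) ⇒ blocked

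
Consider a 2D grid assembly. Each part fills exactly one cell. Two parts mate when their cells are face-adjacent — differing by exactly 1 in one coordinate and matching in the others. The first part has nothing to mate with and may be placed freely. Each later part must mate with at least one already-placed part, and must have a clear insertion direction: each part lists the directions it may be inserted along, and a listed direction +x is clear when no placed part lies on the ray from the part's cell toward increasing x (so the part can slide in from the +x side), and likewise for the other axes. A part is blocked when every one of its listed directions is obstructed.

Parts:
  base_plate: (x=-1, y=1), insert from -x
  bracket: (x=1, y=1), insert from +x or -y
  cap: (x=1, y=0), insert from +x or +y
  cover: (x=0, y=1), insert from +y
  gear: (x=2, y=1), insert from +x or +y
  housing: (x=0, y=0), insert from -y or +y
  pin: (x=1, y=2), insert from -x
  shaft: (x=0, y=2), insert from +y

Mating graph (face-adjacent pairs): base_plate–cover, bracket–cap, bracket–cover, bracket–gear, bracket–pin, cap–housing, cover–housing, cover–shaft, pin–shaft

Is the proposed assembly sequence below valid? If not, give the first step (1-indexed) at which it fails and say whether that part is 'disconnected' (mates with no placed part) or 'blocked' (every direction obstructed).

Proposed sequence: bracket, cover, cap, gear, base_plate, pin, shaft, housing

1. bracket@(1, 1) [+x clear] — {bracket}
2. cover@(0, 1) [+y clear] — {bracket, cover}
3. cap@(1, 0) [+x clear] — {bracket, cap, cover}
4. gear@(2, 1) [+x clear] — {bracket, cap, cover, gear}
5. base_plate@(-1, 1) [-x clear] — {base_plate, bracket, cap, cover, gear}
6. pin@(1, 2) [-x clear] — {base_plate, bracket, cap, cover, gear, pin}
7. shaft@(0, 2) [+y clear] — {base_plate, bracket, cap, cover, gear, pin, shaft}
8. housing@(0, 0) [-y clear] — {base_plate, bracket, cap, cover, gear, housing, pin, shaft}

Valid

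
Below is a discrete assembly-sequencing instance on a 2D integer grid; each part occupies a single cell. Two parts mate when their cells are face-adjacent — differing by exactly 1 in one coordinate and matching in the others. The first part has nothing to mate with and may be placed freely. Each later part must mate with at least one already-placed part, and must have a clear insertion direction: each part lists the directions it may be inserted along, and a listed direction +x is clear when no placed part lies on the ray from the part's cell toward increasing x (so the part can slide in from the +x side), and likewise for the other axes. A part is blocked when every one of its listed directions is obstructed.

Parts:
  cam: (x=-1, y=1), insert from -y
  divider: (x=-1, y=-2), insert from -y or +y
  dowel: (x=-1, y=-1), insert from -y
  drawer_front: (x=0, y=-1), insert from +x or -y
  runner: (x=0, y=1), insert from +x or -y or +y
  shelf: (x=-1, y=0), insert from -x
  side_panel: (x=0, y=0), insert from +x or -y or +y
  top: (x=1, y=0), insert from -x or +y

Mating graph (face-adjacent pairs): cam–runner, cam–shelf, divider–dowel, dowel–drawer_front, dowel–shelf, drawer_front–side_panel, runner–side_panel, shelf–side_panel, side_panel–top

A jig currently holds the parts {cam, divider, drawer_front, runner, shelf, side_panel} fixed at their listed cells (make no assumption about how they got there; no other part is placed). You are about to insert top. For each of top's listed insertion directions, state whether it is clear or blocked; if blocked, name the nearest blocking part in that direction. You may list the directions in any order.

-x: nearest on ray is side_panel@(0, 0) ⇒ blocked
+y: ray from top(1, 0) has no placed part ⇒ clear

+y: clear; -x: blocked by side_panel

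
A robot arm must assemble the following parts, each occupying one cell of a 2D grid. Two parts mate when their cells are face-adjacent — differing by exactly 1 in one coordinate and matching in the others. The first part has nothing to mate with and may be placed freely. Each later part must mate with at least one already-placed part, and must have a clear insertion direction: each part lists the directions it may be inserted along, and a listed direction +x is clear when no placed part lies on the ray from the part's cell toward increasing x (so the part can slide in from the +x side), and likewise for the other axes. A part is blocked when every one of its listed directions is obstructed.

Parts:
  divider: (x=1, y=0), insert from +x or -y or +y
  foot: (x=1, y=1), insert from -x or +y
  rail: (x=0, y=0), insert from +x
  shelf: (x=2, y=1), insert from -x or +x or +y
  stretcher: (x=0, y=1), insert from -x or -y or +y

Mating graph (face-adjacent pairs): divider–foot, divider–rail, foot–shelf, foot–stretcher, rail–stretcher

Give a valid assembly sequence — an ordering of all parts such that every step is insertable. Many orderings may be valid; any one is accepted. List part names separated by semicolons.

1. stretcher@(0, 1) [-x clear] — {stretcher}
2. foot@(1, 1) [+y clear] — {foot, stretcher}
3. shelf@(2, 1) [+x clear] — {foot, shelf, stretcher}
4. rail@(0, 0) [+x clear] — {foot, rail, shelf, stretcher}
5. divider@(1, 0) [+x clear] — {divider, foot, rail, shelf, stretcher}

stretcher; foot; shelf; rail; divider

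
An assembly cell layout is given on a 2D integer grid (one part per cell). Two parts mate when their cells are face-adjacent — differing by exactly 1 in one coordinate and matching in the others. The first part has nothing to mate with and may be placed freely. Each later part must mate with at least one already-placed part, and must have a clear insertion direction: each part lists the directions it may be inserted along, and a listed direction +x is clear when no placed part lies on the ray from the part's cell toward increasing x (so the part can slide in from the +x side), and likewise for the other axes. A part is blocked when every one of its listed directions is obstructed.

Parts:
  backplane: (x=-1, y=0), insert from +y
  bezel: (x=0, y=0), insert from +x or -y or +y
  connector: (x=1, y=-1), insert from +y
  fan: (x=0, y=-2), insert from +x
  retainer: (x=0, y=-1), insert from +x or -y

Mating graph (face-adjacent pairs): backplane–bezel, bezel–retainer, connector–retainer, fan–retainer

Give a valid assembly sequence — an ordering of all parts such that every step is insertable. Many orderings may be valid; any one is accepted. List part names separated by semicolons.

1. retainer@(0, -1) [+x clear] — {retainer}
2. fan@(0, -2) [+x clear] — {fan, retainer}
3. bezel@(0, 0) [+x clear] — {bezel, fan, retainer}
4. backplane@(-1, 0) [+y clear] — {backplane, bezel, fan, retainer}
5. connector@(1, -1) [+y clear] — {backplane, bezel, connector, fan, retainer}

retainer; fan; bezel; backplane; connector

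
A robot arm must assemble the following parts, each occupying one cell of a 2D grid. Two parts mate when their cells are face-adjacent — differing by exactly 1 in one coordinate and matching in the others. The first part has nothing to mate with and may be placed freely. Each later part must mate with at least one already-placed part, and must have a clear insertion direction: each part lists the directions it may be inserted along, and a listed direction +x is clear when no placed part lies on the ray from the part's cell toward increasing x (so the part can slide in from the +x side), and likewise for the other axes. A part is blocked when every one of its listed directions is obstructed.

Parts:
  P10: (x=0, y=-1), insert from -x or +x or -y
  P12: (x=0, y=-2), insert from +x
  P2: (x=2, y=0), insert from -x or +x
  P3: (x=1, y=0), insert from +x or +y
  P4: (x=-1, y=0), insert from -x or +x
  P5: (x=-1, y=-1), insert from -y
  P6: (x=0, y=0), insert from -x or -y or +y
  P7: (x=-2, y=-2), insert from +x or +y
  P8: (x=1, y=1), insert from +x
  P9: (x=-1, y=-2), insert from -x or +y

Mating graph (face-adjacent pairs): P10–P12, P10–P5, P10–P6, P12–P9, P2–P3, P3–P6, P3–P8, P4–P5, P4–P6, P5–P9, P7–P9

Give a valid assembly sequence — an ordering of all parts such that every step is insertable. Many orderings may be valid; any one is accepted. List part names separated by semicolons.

P4; P6; P3; P2; P8; P5; P9; P12; P7; P10

1. P4@(-1, 0) [-x clear] — {P4}
2. P6@(0, 0) [-y clear] — {P4, P6}
3. P3@(1, 0) [+x clear] — {P3, P4, P6}
4. P2@(2, 0) [+x clear] — {P2, P3, P4, P6}
5. P8@(1, 1) [+x clear] — {P2, P3, P4, P6, P8}
6. P5@(-1, -1) [-y clear] — {P2, P3, P4, P5, P6, P8}
7. P9@(-1, -2) [-x clear] — {P2, P3, P4, P5, P6, P8, P9}
8. P12@(0, -2) [+x clear] — {P12, P2, P3, P4, P5, P6, P8, P9}
9. P7@(-2, -2) [+y clear] — {P12, P2, P3, P4, P5, P6, P7, P8, P9}
10. P10@(0, -1) [+x clear] — {P10, P12, P2, P3, P4, P5, P6, P7, P8, P9}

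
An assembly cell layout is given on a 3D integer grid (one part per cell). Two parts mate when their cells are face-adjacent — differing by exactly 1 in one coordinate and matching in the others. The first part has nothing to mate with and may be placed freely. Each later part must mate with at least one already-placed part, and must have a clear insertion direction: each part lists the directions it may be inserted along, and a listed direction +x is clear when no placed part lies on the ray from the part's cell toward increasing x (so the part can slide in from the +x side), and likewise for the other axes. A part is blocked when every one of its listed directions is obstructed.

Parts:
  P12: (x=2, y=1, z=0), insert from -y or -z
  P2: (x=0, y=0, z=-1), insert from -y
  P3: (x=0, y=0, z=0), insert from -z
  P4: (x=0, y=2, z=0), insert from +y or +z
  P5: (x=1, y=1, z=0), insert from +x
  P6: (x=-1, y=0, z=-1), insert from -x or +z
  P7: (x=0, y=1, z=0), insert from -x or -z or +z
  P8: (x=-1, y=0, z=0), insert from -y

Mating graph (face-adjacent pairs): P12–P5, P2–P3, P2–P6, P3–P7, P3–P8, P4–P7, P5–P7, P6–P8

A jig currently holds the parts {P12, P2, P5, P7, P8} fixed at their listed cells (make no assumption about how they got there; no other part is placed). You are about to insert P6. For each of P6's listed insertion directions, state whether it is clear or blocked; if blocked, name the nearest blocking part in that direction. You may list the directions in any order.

+z: blocked by P8; -x: clear

-x: ray from P6(-1, 0, -1) has no placed part ⇒ clear
+z: nearest on ray is P8@(-1, 0, 0) ⇒ blocked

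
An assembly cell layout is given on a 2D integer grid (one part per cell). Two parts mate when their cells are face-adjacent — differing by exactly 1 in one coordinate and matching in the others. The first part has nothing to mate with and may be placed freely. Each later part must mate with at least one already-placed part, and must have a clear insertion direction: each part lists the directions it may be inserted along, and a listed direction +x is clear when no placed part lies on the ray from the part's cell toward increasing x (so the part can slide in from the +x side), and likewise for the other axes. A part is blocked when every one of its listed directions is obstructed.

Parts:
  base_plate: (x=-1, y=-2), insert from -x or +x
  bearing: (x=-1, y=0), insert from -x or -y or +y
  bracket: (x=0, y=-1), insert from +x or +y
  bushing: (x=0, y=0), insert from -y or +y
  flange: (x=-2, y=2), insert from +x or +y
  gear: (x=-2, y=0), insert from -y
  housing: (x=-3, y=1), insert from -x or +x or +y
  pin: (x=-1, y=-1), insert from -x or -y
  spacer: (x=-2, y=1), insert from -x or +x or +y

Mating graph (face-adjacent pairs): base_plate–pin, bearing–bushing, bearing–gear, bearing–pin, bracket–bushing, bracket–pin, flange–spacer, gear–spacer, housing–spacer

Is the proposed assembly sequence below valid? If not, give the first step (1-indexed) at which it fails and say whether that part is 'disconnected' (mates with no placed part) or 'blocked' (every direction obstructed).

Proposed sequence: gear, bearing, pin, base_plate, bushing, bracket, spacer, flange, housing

Valid

1. gear@(-2, 0) [-y clear] — {gear}
2. bearing@(-1, 0) [-y clear] — {bearing, gear}
3. pin@(-1, -1) [-x clear] — {bearing, gear, pin}
4. base_plate@(-1, -2) [-x clear] — {base_plate, bearing, gear, pin}
5. bushing@(0, 0) [-y clear] — {base_plate, bearing, bushing, gear, pin}
6. bracket@(0, -1) [+x clear] — {base_plate, bearing, bracket, bushing, gear, pin}
7. spacer@(-2, 1) [-x clear] — {base_plate, bearing, bracket, bushing, gear, pin, spacer}
8. flange@(-2, 2) [+x clear] — {base_plate, bearing, bracket, bushing, flange, gear, pin, spacer}
9. housing@(-3, 1) [-x clear] — {base_plate, bearing, bracket, bushing, flange, gear, housing, pin, spacer}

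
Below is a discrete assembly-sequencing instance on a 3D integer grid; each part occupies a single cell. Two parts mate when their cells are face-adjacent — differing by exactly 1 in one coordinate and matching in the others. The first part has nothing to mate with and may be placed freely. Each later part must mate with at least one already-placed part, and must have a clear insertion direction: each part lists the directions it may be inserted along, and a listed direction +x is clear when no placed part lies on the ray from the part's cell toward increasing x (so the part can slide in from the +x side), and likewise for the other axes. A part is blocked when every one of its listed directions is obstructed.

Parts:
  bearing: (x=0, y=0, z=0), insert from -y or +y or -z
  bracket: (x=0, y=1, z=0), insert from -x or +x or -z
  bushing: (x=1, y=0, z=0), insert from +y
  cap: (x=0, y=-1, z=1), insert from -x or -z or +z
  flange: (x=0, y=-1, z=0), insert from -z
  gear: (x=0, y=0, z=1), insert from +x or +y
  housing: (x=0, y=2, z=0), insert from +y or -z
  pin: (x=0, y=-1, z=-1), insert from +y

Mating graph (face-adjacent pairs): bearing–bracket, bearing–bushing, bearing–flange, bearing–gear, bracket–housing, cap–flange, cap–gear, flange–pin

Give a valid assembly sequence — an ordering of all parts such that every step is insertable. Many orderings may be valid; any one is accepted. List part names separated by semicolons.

1. gear@(0, 0, 1) [+x clear] — {gear}
2. bearing@(0, 0, 0) [-y clear] — {bearing, gear}
3. bracket@(0, 1, 0) [-x clear] — {bearing, bracket, gear}
4. housing@(0, 2, 0) [+y clear] — {bearing, bracket, gear, housing}
5. flange@(0, -1, 0) [-z clear] — {bearing, bracket, flange, gear, housing}
6. pin@(0, -1, -1) [+y clear] — {bearing, bracket, flange, gear, housing, pin}
7. bushing@(1, 0, 0) [+y clear] — {bearing, bracket, bushing, flange, gear, housing, pin}
8. cap@(0, -1, 1) [-x clear] — {bearing, bracket, bushing, cap, flange, gear, housing, pin}

gear; bearing; bracket; housing; flange; pin; bushing; cap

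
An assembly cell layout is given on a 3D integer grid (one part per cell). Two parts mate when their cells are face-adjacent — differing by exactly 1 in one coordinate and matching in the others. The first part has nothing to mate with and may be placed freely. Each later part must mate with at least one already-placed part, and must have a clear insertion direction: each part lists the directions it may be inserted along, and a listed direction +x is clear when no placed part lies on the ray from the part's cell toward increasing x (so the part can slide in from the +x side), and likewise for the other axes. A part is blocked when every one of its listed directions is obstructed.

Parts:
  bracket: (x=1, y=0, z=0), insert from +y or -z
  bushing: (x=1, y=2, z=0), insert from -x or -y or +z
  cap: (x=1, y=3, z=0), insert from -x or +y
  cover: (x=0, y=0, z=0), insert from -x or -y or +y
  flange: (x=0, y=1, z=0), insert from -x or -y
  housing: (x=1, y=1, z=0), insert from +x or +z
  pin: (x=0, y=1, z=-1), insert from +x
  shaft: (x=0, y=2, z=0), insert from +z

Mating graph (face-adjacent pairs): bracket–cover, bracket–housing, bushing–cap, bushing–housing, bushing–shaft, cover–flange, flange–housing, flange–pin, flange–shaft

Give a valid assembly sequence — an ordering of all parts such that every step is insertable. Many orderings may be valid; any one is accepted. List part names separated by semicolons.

cover; bracket; housing; flange; pin; shaft; bushing; cap

1. cover@(0, 0, 0) [-x clear] — {cover}
2. bracket@(1, 0, 0) [+y clear] — {bracket, cover}
3. housing@(1, 1, 0) [+x clear] — {bracket, cover, housing}
4. flange@(0, 1, 0) [-x clear] — {bracket, cover, flange, housing}
5. pin@(0, 1, -1) [+x clear] — {bracket, cover, flange, housing, pin}
6. shaft@(0, 2, 0) [+z clear] — {bracket, cover, flange, housing, pin, shaft}
7. bushing@(1, 2, 0) [+z clear] — {bracket, bushing, cover, flange, housing, pin, shaft}
8. cap@(1, 3, 0) [-x clear] — {bracket, bushing, cap, cover, flange, housing, pin, shaft}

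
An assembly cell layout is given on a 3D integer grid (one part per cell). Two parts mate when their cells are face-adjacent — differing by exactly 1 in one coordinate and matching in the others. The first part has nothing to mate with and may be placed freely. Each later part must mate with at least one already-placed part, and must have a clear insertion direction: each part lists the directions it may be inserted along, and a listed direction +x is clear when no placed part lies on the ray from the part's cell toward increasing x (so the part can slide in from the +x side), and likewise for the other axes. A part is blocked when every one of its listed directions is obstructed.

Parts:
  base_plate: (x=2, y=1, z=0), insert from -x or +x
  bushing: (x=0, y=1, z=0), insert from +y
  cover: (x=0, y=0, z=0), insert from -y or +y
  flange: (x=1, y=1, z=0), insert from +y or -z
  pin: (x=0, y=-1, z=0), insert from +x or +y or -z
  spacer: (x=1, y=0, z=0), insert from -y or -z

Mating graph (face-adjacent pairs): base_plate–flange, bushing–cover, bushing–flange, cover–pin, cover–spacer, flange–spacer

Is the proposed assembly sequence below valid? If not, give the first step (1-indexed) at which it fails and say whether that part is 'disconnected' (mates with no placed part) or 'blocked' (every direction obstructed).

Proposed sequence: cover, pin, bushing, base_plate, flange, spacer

Invalid at step 4 (disconnected)

1. cover@(0, 0, 0) [-y clear] — {cover}
2. pin@(0, -1, 0) [+x clear] — {cover, pin}
3. bushing@(0, 1, 0) [+y clear] — {bushing, cover, pin}
4. base_plate@(2, 1, 0) — no placed neighbour ⇒ disconnected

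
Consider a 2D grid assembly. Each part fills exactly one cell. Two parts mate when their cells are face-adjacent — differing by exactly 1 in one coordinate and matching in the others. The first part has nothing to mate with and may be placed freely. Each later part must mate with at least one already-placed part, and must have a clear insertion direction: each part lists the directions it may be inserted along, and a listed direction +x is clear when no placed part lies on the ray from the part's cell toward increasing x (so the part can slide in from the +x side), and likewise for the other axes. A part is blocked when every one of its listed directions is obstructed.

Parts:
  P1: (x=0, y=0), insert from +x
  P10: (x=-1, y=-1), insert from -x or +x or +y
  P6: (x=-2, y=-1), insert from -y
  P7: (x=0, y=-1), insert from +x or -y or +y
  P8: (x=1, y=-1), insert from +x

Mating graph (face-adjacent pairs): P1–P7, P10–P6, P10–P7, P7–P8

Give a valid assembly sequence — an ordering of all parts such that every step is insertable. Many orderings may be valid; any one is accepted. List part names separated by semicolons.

P6; P10; P7; P1; P8

1. P6@(-2, -1) [-y clear] — {P6}
2. P10@(-1, -1) [+x clear] — {P10, P6}
3. P7@(0, -1) [+x clear] — {P10, P6, P7}
4. P1@(0, 0) [+x clear] — {P1, P10, P6, P7}
5. P8@(1, -1) [+x clear] — {P1, P10, P6, P7, P8}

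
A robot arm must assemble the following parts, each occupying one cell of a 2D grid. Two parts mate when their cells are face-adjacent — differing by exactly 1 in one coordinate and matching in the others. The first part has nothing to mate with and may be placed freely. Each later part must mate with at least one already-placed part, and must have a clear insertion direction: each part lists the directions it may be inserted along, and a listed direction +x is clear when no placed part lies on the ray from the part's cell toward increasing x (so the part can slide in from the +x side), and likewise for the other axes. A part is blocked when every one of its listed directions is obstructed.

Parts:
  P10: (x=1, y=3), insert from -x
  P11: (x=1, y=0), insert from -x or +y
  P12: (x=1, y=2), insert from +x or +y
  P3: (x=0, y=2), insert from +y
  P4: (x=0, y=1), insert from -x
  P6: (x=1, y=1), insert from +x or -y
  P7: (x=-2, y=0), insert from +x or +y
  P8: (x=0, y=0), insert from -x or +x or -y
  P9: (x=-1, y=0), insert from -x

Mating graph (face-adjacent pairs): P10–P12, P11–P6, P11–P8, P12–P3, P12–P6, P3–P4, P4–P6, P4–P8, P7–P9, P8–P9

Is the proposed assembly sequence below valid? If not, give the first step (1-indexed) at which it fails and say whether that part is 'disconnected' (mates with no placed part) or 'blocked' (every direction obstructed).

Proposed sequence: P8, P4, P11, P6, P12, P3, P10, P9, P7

1. P8@(0, 0) [-x clear] — {P8}
2. P4@(0, 1) [-x clear] — {P4, P8}
3. P11@(1, 0) [+y clear] — {P11, P4, P8}
4. P6@(1, 1) [+x clear] — {P11, P4, P6, P8}
5. P12@(1, 2) [+x clear] — {P11, P12, P4, P6, P8}
6. P3@(0, 2) [+y clear] — {P11, P12, P3, P4, P6, P8}
7. P10@(1, 3) [-x clear] — {P10, P11, P12, P3, P4, P6, P8}
8. P9@(-1, 0) [-x clear] — {P10, P11, P12, P3, P4, P6, P8, P9}
9. P7@(-2, 0) [+y clear] — {P10, P11, P12, P3, P4, P6, P7, P8, P9}

Valid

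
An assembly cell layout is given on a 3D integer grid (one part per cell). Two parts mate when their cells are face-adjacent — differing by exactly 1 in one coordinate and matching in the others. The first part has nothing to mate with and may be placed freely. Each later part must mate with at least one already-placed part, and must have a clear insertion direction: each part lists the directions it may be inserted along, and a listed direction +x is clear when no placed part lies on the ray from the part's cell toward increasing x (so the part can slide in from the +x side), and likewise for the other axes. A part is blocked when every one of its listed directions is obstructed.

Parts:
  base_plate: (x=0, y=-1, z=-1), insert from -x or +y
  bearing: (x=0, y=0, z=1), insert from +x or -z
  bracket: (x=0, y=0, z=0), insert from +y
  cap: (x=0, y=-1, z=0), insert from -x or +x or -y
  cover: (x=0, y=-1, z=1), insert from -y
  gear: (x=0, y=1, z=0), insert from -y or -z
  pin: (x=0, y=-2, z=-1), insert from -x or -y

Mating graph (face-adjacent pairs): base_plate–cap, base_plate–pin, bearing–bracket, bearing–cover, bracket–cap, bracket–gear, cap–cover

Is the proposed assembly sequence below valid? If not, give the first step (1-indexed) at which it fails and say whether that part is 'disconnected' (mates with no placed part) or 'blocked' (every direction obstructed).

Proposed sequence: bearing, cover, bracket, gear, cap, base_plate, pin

Valid

1. bearing@(0, 0, 1) [+x clear] — {bearing}
2. cover@(0, -1, 1) [-y clear] — {bearing, cover}
3. bracket@(0, 0, 0) [+y clear] — {bearing, bracket, cover}
4. gear@(0, 1, 0) [-z clear] — {bearing, bracket, cover, gear}
5. cap@(0, -1, 0) [-x clear] — {bearing, bracket, cap, cover, gear}
6. base_plate@(0, -1, -1) [-x clear] — {base_plate, bearing, bracket, cap, cover, gear}
7. pin@(0, -2, -1) [-x clear] — {base_plate, bearing, bracket, cap, cover, gear, pin}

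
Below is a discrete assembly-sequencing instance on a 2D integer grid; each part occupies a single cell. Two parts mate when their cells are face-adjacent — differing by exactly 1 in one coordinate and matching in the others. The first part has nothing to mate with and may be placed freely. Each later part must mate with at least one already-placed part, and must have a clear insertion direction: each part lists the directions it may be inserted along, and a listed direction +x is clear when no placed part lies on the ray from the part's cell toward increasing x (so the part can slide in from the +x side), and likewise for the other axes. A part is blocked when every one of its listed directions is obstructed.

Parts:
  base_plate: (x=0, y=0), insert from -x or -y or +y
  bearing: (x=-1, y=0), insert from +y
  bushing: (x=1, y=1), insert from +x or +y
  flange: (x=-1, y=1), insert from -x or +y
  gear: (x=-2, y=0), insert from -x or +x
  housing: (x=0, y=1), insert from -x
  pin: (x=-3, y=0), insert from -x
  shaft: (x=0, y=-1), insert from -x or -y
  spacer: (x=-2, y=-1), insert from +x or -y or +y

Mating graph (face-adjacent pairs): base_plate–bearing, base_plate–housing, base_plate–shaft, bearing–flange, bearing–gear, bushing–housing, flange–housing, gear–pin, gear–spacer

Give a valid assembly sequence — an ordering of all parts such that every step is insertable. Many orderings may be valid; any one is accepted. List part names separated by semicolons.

pin; gear; spacer; bearing; base_plate; shaft; housing; bushing; flange

1. pin@(-3, 0) [-x clear] — {pin}
2. gear@(-2, 0) [+x clear] — {gear, pin}
3. spacer@(-2, -1) [+x clear] — {gear, pin, spacer}
4. bearing@(-1, 0) [+y clear] — {bearing, gear, pin, spacer}
5. base_plate@(0, 0) [-y clear] — {base_plate, bearing, gear, pin, spacer}
6. shaft@(0, -1) [-y clear] — {base_plate, bearing, gear, pin, shaft, spacer}
7. housing@(0, 1) [-x clear] — {base_plate, bearing, gear, housing, pin, shaft, spacer}
8. bushing@(1, 1) [+x clear] — {base_plate, bearing, bushing, gear, housing, pin, shaft, spacer}
9. flange@(-1, 1) [-x clear] — {base_plate, bearing, bushing, flange, gear, housing, pin, shaft, spacer}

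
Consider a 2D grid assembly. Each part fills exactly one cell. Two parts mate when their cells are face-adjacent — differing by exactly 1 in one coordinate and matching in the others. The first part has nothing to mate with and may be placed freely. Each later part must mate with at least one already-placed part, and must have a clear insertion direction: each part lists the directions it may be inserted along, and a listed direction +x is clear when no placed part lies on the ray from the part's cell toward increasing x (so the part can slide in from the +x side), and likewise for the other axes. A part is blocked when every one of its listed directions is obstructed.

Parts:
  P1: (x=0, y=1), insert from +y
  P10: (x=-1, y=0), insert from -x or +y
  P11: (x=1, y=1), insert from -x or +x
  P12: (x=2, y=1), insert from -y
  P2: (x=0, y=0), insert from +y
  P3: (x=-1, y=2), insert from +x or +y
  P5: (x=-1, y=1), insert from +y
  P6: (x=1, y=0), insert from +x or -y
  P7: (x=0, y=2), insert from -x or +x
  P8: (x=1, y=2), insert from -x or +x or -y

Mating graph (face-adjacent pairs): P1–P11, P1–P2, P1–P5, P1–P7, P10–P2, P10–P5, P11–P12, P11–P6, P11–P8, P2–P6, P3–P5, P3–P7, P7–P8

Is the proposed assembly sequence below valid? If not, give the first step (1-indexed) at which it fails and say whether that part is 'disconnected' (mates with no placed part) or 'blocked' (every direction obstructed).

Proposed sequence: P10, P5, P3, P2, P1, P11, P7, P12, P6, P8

1. P10@(-1, 0) [-x clear] — {P10}
2. P5@(-1, 1) [+y clear] — {P10, P5}
3. P3@(-1, 2) [+x clear] — {P10, P3, P5}
4. P2@(0, 0) [+y clear] — {P10, P2, P3, P5}
5. P1@(0, 1) [+y clear] — {P1, P10, P2, P3, P5}
6. P11@(1, 1) [+x clear] — {P1, P10, P11, P2, P3, P5}
7. P7@(0, 2) [+x clear] — {P1, P10, P11, P2, P3, P5, P7}
8. P12@(2, 1) [-y clear] — {P1, P10, P11, P12, P2, P3, P5, P7}
9. P6@(1, 0) [+x clear] — {P1, P10, P11, P12, P2, P3, P5, P6, P7}
10. P8@(1, 2) [+x clear] — {P1, P10, P11, P12, P2, P3, P5, P6, P7, P8}

Valid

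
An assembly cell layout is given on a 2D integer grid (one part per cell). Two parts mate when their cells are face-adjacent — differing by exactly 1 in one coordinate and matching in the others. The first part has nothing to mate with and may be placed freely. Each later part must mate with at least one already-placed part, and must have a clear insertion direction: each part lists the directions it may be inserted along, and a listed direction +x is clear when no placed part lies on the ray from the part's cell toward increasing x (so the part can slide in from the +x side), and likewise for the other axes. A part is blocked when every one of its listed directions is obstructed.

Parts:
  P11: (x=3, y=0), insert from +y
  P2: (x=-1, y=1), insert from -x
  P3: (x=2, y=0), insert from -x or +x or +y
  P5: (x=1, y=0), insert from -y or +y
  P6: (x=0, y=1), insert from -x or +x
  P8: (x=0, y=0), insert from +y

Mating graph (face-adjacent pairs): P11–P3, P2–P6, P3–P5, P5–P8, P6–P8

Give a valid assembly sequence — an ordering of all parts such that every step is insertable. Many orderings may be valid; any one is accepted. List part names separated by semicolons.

P3; P11; P5; P8; P6; P2

1. P3@(2, 0) [-x clear] — {P3}
2. P11@(3, 0) [+y clear] — {P11, P3}
3. P5@(1, 0) [-y clear] — {P11, P3, P5}
4. P8@(0, 0) [+y clear] — {P11, P3, P5, P8}
5. P6@(0, 1) [-x clear] — {P11, P3, P5, P6, P8}
6. P2@(-1, 1) [-x clear] — {P11, P2, P3, P5, P6, P8}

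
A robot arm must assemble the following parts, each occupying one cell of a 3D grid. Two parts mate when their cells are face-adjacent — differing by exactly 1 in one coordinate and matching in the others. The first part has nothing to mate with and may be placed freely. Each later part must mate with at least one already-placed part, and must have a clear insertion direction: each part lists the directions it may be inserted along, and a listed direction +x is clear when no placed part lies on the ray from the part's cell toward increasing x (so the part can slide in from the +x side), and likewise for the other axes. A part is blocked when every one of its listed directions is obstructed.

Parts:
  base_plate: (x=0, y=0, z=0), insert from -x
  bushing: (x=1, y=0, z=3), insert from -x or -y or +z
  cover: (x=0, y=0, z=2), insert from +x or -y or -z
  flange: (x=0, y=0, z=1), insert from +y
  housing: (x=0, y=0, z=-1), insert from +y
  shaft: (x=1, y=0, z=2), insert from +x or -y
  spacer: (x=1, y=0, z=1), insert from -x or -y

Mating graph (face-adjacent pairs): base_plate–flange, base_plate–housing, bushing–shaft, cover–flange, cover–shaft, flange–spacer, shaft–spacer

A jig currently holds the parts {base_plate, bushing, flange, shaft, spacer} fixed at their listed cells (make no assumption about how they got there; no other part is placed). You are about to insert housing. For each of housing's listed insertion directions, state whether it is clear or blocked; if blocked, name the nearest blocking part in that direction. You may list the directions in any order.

+y: clear

+y: ray from housing(0, 0, -1) has no placed part ⇒ clear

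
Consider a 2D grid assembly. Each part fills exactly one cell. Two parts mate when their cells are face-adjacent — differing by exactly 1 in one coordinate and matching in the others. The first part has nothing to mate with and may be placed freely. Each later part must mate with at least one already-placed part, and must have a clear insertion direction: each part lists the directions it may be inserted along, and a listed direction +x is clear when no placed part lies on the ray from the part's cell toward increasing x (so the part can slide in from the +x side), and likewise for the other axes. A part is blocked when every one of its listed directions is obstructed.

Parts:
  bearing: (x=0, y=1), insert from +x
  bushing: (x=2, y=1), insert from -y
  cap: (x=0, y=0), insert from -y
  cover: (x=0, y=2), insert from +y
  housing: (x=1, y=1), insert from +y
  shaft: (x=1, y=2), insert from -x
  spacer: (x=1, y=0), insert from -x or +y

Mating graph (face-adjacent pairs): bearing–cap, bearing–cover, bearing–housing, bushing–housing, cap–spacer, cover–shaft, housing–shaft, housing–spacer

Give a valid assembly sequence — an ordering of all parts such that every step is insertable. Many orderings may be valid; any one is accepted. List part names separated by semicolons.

cap; bearing; spacer; housing; bushing; shaft; cover

1. cap@(0, 0) [-y clear] — {cap}
2. bearing@(0, 1) [+x clear] — {bearing, cap}
3. spacer@(1, 0) [+y clear] — {bearing, cap, spacer}
4. housing@(1, 1) [+y clear] — {bearing, cap, housing, spacer}
5. bushing@(2, 1) [-y clear] — {bearing, bushing, cap, housing, spacer}
6. shaft@(1, 2) [-x clear] — {bearing, bushing, cap, housing, shaft, spacer}
7. cover@(0, 2) [+y clear] — {bearing, bushing, cap, cover, housing, shaft, spacer}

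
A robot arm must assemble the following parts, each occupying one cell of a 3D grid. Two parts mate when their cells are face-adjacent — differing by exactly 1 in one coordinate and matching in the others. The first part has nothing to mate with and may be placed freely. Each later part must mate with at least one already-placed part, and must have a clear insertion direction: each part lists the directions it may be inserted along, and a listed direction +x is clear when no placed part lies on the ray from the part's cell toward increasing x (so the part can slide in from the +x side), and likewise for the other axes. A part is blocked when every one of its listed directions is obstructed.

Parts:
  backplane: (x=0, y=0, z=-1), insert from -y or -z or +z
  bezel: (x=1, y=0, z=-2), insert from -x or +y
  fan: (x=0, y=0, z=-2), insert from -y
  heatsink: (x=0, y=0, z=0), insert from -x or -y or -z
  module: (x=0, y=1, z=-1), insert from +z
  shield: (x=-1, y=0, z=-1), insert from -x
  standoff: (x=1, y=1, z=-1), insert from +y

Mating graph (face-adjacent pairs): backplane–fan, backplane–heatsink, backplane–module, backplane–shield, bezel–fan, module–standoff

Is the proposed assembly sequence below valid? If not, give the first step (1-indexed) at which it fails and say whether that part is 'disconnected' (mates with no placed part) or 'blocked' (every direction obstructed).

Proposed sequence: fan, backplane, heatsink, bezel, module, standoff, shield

Valid

1. fan@(0, 0, -2) [-y clear] — {fan}
2. backplane@(0, 0, -1) [-y clear] — {backplane, fan}
3. heatsink@(0, 0, 0) [-x clear] — {backplane, fan, heatsink}
4. bezel@(1, 0, -2) [+y clear] — {backplane, bezel, fan, heatsink}
5. module@(0, 1, -1) [+z clear] — {backplane, bezel, fan, heatsink, module}
6. standoff@(1, 1, -1) [+y clear] — {backplane, bezel, fan, heatsink, module, standoff}
7. shield@(-1, 0, -1) [-x clear] — {backplane, bezel, fan, heatsink, module, shield, standoff}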